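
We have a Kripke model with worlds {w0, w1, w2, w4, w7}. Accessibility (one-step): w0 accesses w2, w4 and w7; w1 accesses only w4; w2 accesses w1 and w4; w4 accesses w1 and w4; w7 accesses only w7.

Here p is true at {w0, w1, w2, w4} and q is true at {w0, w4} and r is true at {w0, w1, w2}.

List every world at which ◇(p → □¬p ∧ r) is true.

w0: successors {w2, w4, w7}; p → □¬p ∧ r there: w2:F, w4:F, w7:T. ✓
w1: successors {w4}; p → □¬p ∧ r there: w4:F. ✗
w2: successors {w1, w4}; p → □¬p ∧ r there: w1:F, w4:F. ✗
w4: successors {w1, w4}; p → □¬p ∧ r there: w1:F, w4:F. ✗
w7: successors {w7}; p → □¬p ∧ r there: w7:T. ✓

{w0, w7}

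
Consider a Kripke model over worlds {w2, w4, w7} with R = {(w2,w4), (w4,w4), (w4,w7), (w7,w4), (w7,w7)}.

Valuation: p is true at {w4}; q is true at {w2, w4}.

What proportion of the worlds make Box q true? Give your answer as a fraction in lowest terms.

1/3

w2: successors {w4}; q there: w4:T. ✓
w4: successors {w4, w7}; q there: w4:T, w7:F. ✗
w7: successors {w4, w7}; q there: w4:T, w7:F. ✗
That's 1 of 3 worlds, so 1/3.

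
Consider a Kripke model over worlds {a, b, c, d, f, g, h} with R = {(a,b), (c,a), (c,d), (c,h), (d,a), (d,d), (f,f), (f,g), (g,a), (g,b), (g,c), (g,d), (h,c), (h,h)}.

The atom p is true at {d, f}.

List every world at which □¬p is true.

{a, b, h}

a: successors {b}; ¬p there: b:T. ✓
b: no successors, so □¬p holds vacuously. ✓
c: successors {a, d, h}; ¬p there: a:T, d:F, h:T. ✗
d: successors {a, d}; ¬p there: a:T, d:F. ✗
f: successors {f, g}; ¬p there: f:F, g:T. ✗
g: successors {a, b, c, d}; ¬p there: a:T, b:T, c:T, d:F. ✗
h: successors {c, h}; ¬p there: c:T, h:T. ✓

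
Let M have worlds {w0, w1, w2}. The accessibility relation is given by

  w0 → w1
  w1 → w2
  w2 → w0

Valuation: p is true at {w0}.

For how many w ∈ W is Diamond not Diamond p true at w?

2

w0: successors {w1}; not Diamond p there: w1:T. ✓
w1: successors {w2}; not Diamond p there: w2:F. ✗
w2: successors {w0}; not Diamond p there: w0:T. ✓
Satisfying worlds: {w0, w2}.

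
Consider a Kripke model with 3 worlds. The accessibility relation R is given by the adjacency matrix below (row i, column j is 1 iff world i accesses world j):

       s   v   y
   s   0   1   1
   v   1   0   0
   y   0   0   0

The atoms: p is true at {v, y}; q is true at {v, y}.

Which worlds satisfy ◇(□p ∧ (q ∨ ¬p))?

{s, v}

s: successors {v, y}; □p ∧ (q ∨ ¬p) there: v:F, y:T. ✓
v: successors {s}; □p ∧ (q ∨ ¬p) there: s:T. ✓
y: no successors, so ◇(□p ∧ (q ∨ ¬p)) fails. ✗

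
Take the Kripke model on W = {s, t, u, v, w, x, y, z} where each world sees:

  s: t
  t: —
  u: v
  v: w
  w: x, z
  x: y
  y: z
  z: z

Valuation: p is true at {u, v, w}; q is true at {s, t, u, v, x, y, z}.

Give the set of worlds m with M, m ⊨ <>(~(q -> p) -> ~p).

{s, u, v, w, x, y, z}

s: successors {t}; ~(q -> p) -> ~p there: t:T. ✓
t: no successors, so <>(~(q -> p) -> ~p) fails. ✗
u: successors {v}; ~(q -> p) -> ~p there: v:T. ✓
v: successors {w}; ~(q -> p) -> ~p there: w:T. ✓
w: successors {x, z}; ~(q -> p) -> ~p there: x:T, z:T. ✓
x: successors {y}; ~(q -> p) -> ~p there: y:T. ✓
y: successors {z}; ~(q -> p) -> ~p there: z:T. ✓
z: successors {z}; ~(q -> p) -> ~p there: z:T. ✓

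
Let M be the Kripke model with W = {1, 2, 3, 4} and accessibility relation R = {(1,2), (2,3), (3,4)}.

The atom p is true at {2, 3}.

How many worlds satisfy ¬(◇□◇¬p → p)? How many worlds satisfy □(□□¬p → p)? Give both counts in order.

For ¬(◇□◇¬p → p):
1: ◇□◇¬p → p is F. ✓
2: ◇□◇¬p → p is T. ✗
3: ◇□◇¬p → p is T. ✗
4: ◇□◇¬p → p is T. ✗
— 1 world.
For □(□□¬p → p):
1: successors {2}; □□¬p → p there: 2:T. ✓
2: successors {3}; □□¬p → p there: 3:T. ✓
3: successors {4}; □□¬p → p there: 4:F. ✗
4: no successors, so □(□□¬p → p) holds vacuously. ✓
— 3 worlds.

1 and 3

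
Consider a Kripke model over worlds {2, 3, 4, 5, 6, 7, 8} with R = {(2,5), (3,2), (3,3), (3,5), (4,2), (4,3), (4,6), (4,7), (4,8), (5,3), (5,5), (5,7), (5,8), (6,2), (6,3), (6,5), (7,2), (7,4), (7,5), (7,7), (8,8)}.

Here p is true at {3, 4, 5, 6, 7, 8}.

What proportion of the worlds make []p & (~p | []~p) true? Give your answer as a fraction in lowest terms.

1/7

2: []p is T, ~p | []~p is T. ✓
3: []p is F, ~p | []~p is F. ✗
4: []p is F, ~p | []~p is F. ✗
5: []p is T, ~p | []~p is F. ✗
6: []p is F, ~p | []~p is F. ✗
7: []p is F, ~p | []~p is F. ✗
8: []p is T, ~p | []~p is F. ✗
That's 1 of 7 worlds, so 1/7.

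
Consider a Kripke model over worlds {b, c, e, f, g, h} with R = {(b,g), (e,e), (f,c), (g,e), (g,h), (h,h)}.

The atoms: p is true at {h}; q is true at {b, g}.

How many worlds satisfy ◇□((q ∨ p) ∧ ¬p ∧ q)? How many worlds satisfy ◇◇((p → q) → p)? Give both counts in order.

1 and 3

For ◇□((q ∨ p) ∧ ¬p ∧ q):
b: successors {g}; □((q ∨ p) ∧ ¬p ∧ q) there: g:F. ✗
c: no successors, so ◇□((q ∨ p) ∧ ¬p ∧ q) fails. ✗
e: successors {e}; □((q ∨ p) ∧ ¬p ∧ q) there: e:F. ✗
f: successors {c}; □((q ∨ p) ∧ ¬p ∧ q) there: c:T. ✓
g: successors {e, h}; □((q ∨ p) ∧ ¬p ∧ q) there: e:F, h:F. ✗
h: successors {h}; □((q ∨ p) ∧ ¬p ∧ q) there: h:F. ✗
— 1 world.
For ◇◇((p → q) → p):
b: successors {g}; ◇((p → q) → p) there: g:T. ✓
c: no successors, so ◇◇((p → q) → p) fails. ✗
e: successors {e}; ◇((p → q) → p) there: e:F. ✗
f: successors {c}; ◇((p → q) → p) there: c:F. ✗
g: successors {e, h}; ◇((p → q) → p) there: e:F, h:T. ✓
h: successors {h}; ◇((p → q) → p) there: h:T. ✓
— 3 worlds.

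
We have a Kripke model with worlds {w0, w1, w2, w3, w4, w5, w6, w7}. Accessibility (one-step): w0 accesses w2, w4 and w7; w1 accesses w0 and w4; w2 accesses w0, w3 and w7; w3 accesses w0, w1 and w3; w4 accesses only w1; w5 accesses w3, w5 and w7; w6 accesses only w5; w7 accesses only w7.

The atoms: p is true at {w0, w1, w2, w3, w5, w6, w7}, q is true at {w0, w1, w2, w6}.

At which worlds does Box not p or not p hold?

{w4}

w0: Box not p is F, not p is F. ✗
w1: Box not p is F, not p is F. ✗
w2: Box not p is F, not p is F. ✗
w3: Box not p is F, not p is F. ✗
w4: Box not p is F, not p is T. ✓
w5: Box not p is F, not p is F. ✗
w6: Box not p is F, not p is F. ✗
w7: Box not p is F, not p is F. ✗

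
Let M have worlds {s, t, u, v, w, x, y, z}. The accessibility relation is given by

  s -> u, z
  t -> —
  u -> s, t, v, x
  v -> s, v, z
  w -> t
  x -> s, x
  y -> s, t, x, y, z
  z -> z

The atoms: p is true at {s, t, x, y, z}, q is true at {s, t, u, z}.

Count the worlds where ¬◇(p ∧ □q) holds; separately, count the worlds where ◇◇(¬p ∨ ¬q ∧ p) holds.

For ¬◇(p ∧ □q):
s: ◇(p ∧ □q) is T. ✗
t: ◇(p ∧ □q) is F. ✓
u: ◇(p ∧ □q) is T. ✗
v: ◇(p ∧ □q) is T. ✗
w: ◇(p ∧ □q) is T. ✗
x: ◇(p ∧ □q) is T. ✗
y: ◇(p ∧ □q) is T. ✗
z: ◇(p ∧ □q) is T. ✗
— 1 world.
For ◇◇(¬p ∨ ¬q ∧ p):
s: successors {u, z}; ◇(¬p ∨ ¬q ∧ p) there: u:T, z:F. ✓
t: no successors, so ◇◇(¬p ∨ ¬q ∧ p) fails. ✗
u: successors {s, t, v, x}; ◇(¬p ∨ ¬q ∧ p) there: s:T, t:F, v:T, x:T. ✓
v: successors {s, v, z}; ◇(¬p ∨ ¬q ∧ p) there: s:T, v:T, z:F. ✓
w: successors {t}; ◇(¬p ∨ ¬q ∧ p) there: t:F. ✗
x: successors {s, x}; ◇(¬p ∨ ¬q ∧ p) there: s:T, x:T. ✓
y: successors {s, t, x, y, z}; ◇(¬p ∨ ¬q ∧ p) there: s:T, t:F, x:T, y:T, z:F. ✓
z: successors {z}; ◇(¬p ∨ ¬q ∧ p) there: z:F. ✗
— 5 worlds.

1 and 5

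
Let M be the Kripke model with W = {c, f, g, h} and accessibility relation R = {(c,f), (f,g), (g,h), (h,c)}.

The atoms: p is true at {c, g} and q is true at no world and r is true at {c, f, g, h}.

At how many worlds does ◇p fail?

c: successors {f}; p there: f:F. ✗
f: successors {g}; p there: g:T. ✓
g: successors {h}; p there: h:F. ✗
h: successors {c}; p there: c:T. ✓
Satisfying worlds: {f, h}.
So ◇p fails at the other 2 worlds.

2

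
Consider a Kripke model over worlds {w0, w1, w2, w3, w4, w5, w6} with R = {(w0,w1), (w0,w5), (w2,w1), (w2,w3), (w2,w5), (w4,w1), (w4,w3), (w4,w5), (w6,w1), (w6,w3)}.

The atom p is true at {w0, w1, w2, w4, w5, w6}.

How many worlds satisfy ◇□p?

w0: successors {w1, w5}; □p there: w1:T, w5:T. ✓
w1: no successors, so ◇□p fails. ✗
w2: successors {w1, w3, w5}; □p there: w1:T, w3:T, w5:T. ✓
w3: no successors, so ◇□p fails. ✗
w4: successors {w1, w3, w5}; □p there: w1:T, w3:T, w5:T. ✓
w5: no successors, so ◇□p fails. ✗
w6: successors {w1, w3}; □p there: w1:T, w3:T. ✓
Satisfying worlds: {w0, w2, w4, w6}.

4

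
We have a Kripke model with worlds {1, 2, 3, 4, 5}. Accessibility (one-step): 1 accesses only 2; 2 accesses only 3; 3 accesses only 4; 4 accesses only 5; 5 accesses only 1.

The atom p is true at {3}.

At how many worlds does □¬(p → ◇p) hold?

1: successors {2}; ¬(p → ◇p) there: 2:F. ✗
2: successors {3}; ¬(p → ◇p) there: 3:T. ✓
3: successors {4}; ¬(p → ◇p) there: 4:F. ✗
4: successors {5}; ¬(p → ◇p) there: 5:F. ✗
5: successors {1}; ¬(p → ◇p) there: 1:F. ✗
Satisfying worlds: {2}.

1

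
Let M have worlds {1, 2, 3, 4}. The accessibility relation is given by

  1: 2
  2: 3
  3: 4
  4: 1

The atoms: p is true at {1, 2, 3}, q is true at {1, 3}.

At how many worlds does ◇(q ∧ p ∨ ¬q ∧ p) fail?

1: successors {2}; q ∧ p ∨ ¬q ∧ p there: 2:T. ✓
2: successors {3}; q ∧ p ∨ ¬q ∧ p there: 3:T. ✓
3: successors {4}; q ∧ p ∨ ¬q ∧ p there: 4:F. ✗
4: successors {1}; q ∧ p ∨ ¬q ∧ p there: 1:T. ✓
Satisfying worlds: {1, 2, 4}.
So ◇(q ∧ p ∨ ¬q ∧ p) fails at the other 1 world.

1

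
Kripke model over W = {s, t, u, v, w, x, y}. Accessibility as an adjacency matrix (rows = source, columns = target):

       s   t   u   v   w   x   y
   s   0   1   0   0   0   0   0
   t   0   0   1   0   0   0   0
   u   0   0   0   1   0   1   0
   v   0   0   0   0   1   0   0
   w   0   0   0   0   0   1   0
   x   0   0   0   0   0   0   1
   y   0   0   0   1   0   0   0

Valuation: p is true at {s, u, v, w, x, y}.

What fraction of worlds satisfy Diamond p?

s: successors {t}; p there: t:F. ✗
t: successors {u}; p there: u:T. ✓
u: successors {v, x}; p there: v:T, x:T. ✓
v: successors {w}; p there: w:T. ✓
w: successors {x}; p there: x:T. ✓
x: successors {y}; p there: y:T. ✓
y: successors {v}; p there: v:T. ✓
That's 6 of 7 worlds, so 6/7.

6/7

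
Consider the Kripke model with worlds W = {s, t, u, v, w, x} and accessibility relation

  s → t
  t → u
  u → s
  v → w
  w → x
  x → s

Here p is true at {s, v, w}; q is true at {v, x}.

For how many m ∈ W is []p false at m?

3

s: successors {t}; p there: t:F. ✗
t: successors {u}; p there: u:F. ✗
u: successors {s}; p there: s:T. ✓
v: successors {w}; p there: w:T. ✓
w: successors {x}; p there: x:F. ✗
x: successors {s}; p there: s:T. ✓
Satisfying worlds: {u, v, x}.
So []p fails at the other 3 worlds.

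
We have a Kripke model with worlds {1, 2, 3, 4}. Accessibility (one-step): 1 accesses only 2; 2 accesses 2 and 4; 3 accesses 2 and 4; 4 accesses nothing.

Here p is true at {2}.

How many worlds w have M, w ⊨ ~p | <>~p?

1: ~p is T, <>~p is F. ✓
2: ~p is F, <>~p is T. ✓
3: ~p is T, <>~p is T. ✓
4: ~p is T, <>~p is F. ✓
Satisfying worlds: {1, 2, 3, 4}.

4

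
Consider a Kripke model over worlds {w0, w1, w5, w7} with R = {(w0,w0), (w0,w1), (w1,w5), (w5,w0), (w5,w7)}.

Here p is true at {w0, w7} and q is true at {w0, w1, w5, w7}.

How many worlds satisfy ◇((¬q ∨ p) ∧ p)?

2

w0: successors {w0, w1}; (¬q ∨ p) ∧ p there: w0:T, w1:F. ✓
w1: successors {w5}; (¬q ∨ p) ∧ p there: w5:F. ✗
w5: successors {w0, w7}; (¬q ∨ p) ∧ p there: w0:T, w7:T. ✓
w7: no successors, so ◇((¬q ∨ p) ∧ p) fails. ✗
Satisfying worlds: {w0, w5}.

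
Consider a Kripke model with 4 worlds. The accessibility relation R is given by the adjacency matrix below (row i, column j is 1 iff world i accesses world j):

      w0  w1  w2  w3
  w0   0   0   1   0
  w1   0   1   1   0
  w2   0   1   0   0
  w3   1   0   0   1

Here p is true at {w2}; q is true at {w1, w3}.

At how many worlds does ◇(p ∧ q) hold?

w0: successors {w2}; p ∧ q there: w2:F. ✗
w1: successors {w1, w2}; p ∧ q there: w1:F, w2:F. ✗
w2: successors {w1}; p ∧ q there: w1:F. ✗
w3: successors {w0, w3}; p ∧ q there: w0:F, w3:F. ✗
Satisfying worlds: ∅.

0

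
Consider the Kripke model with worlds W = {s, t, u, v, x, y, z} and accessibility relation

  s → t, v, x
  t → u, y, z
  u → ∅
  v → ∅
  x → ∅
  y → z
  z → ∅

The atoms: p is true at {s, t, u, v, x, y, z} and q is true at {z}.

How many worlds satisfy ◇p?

s: successors {t, v, x}; p there: t:T, v:T, x:T. ✓
t: successors {u, y, z}; p there: u:T, y:T, z:T. ✓
u: no successors, so ◇p fails. ✗
v: no successors, so ◇p fails. ✗
x: no successors, so ◇p fails. ✗
y: successors {z}; p there: z:T. ✓
z: no successors, so ◇p fails. ✗
Satisfying worlds: {s, t, y}.

3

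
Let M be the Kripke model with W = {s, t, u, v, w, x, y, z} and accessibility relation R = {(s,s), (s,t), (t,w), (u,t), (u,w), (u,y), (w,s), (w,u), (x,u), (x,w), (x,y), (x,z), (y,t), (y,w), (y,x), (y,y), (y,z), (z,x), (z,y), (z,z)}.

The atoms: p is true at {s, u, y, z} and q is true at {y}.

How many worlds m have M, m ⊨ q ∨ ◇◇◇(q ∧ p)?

s: q is F, ◇◇◇(q ∧ p) is F. ✗
t: q is F, ◇◇◇(q ∧ p) is T. ✓
u: q is F, ◇◇◇(q ∧ p) is T. ✓
v: q is F, ◇◇◇(q ∧ p) is F. ✗
w: q is F, ◇◇◇(q ∧ p) is T. ✓
x: q is F, ◇◇◇(q ∧ p) is T. ✓
y: q is T, ◇◇◇(q ∧ p) is T. ✓
z: q is F, ◇◇◇(q ∧ p) is T. ✓
Satisfying worlds: {t, u, w, x, y, z}.

6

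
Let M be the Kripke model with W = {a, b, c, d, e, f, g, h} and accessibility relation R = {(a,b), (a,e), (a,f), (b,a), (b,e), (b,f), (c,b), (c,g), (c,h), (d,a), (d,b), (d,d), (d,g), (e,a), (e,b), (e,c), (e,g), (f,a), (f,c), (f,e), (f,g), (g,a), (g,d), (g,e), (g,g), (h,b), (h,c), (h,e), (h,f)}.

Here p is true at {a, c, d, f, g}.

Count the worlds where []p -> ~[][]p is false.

a: []p is F, ~[][]p is T. ✓
b: []p is F, ~[][]p is T. ✓
c: []p is F, ~[][]p is T. ✓
d: []p is F, ~[][]p is T. ✓
e: []p is F, ~[][]p is T. ✓
f: []p is F, ~[][]p is T. ✓
g: []p is F, ~[][]p is T. ✓
h: []p is F, ~[][]p is T. ✓
Satisfying worlds: {a, b, c, d, e, f, g, h}.
So []p -> ~[][]p fails at the other 0 worlds.

0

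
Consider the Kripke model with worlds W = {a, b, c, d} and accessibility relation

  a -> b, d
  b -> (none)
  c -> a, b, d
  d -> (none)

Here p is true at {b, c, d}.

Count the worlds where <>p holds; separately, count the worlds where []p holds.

For <>p:
a: successors {b, d}; p there: b:T, d:T. ✓
b: no successors, so <>p fails. ✗
c: successors {a, b, d}; p there: a:F, b:T, d:T. ✓
d: no successors, so <>p fails. ✗
— 2 worlds.
For []p:
a: successors {b, d}; p there: b:T, d:T. ✓
b: no successors, so []p holds vacuously. ✓
c: successors {a, b, d}; p there: a:F, b:T, d:T. ✗
d: no successors, so []p holds vacuously. ✓
— 3 worlds.

2 and 3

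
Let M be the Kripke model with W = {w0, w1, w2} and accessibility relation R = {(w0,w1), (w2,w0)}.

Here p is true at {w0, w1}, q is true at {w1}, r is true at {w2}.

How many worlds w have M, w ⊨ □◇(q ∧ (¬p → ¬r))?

w0: successors {w1}; ◇(q ∧ (¬p → ¬r)) there: w1:F. ✗
w1: no successors, so □◇(q ∧ (¬p → ¬r)) holds vacuously. ✓
w2: successors {w0}; ◇(q ∧ (¬p → ¬r)) there: w0:T. ✓
Satisfying worlds: {w1, w2}.

2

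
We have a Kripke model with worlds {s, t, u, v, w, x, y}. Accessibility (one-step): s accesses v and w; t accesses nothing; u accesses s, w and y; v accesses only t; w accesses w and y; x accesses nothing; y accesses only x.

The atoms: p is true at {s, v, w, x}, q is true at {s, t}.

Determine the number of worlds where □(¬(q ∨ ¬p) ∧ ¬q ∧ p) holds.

s: successors {v, w}; ¬(q ∨ ¬p) ∧ ¬q ∧ p there: v:T, w:T. ✓
t: no successors, so □(¬(q ∨ ¬p) ∧ ¬q ∧ p) holds vacuously. ✓
u: successors {s, w, y}; ¬(q ∨ ¬p) ∧ ¬q ∧ p there: s:F, w:T, y:F. ✗
v: successors {t}; ¬(q ∨ ¬p) ∧ ¬q ∧ p there: t:F. ✗
w: successors {w, y}; ¬(q ∨ ¬p) ∧ ¬q ∧ p there: w:T, y:F. ✗
x: no successors, so □(¬(q ∨ ¬p) ∧ ¬q ∧ p) holds vacuously. ✓
y: successors {x}; ¬(q ∨ ¬p) ∧ ¬q ∧ p there: x:T. ✓
Satisfying worlds: {s, t, x, y}.

4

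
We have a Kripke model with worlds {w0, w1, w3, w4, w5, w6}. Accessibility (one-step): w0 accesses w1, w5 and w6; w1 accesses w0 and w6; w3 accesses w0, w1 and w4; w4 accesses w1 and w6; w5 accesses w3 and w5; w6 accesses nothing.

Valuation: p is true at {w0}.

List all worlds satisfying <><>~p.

w0: successors {w1, w5, w6}; <>~p there: w1:T, w5:T, w6:F. ✓
w1: successors {w0, w6}; <>~p there: w0:T, w6:F. ✓
w3: successors {w0, w1, w4}; <>~p there: w0:T, w1:T, w4:T. ✓
w4: successors {w1, w6}; <>~p there: w1:T, w6:F. ✓
w5: successors {w3, w5}; <>~p there: w3:T, w5:T. ✓
w6: no successors, so <><>~p fails. ✗

{w0, w1, w3, w4, w5}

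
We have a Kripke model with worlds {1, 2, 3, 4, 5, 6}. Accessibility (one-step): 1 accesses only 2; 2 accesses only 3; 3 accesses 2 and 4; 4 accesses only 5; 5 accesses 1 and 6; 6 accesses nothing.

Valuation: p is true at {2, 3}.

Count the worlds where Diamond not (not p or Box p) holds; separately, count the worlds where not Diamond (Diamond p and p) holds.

1 and 3

For Diamond not (not p or Box p):
1: successors {2}; not (not p or Box p) there: 2:F. ✗
2: successors {3}; not (not p or Box p) there: 3:T. ✓
3: successors {2, 4}; not (not p or Box p) there: 2:F, 4:F. ✗
4: successors {5}; not (not p or Box p) there: 5:F. ✗
5: successors {1, 6}; not (not p or Box p) there: 1:F, 6:F. ✗
6: no successors, so Diamond not (not p or Box p) fails. ✗
— 1 world.
For not Diamond (Diamond p and p):
1: Diamond (Diamond p and p) is T. ✗
2: Diamond (Diamond p and p) is T. ✗
3: Diamond (Diamond p and p) is T. ✗
4: Diamond (Diamond p and p) is F. ✓
5: Diamond (Diamond p and p) is F. ✓
6: Diamond (Diamond p and p) is F. ✓
— 3 worlds.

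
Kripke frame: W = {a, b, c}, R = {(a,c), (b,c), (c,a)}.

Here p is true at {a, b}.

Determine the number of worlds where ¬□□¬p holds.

a: □□¬p is F. ✓
b: □□¬p is F. ✓
c: □□¬p is T. ✗
Satisfying worlds: {a, b}.

2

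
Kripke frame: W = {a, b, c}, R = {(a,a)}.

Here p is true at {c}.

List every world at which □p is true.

a: successors {a}; p there: a:F. ✗
b: no successors, so □p holds vacuously. ✓
c: no successors, so □p holds vacuously. ✓

{b, c}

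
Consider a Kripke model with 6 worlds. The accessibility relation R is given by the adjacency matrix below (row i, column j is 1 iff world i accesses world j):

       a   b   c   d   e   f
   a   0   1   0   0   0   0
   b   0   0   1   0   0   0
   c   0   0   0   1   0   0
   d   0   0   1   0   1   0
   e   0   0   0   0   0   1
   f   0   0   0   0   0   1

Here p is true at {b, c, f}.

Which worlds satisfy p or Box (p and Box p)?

{a, b, c, e, f}

a: p is F, Box (p and Box p) is T. ✓
b: p is T, Box (p and Box p) is F. ✓
c: p is T, Box (p and Box p) is F. ✓
d: p is F, Box (p and Box p) is F. ✗
e: p is F, Box (p and Box p) is T. ✓
f: p is T, Box (p and Box p) is T. ✓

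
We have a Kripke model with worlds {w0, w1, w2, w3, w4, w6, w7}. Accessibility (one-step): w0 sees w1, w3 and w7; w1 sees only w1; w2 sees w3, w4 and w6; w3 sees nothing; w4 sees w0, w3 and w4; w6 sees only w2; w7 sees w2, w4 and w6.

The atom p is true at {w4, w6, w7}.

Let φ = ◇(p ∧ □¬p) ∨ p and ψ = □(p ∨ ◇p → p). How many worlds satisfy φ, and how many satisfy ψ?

4 and 4

For ◇(p ∧ □¬p) ∨ p:
w0: ◇(p ∧ □¬p) is F, p is F. ✗
w1: ◇(p ∧ □¬p) is F, p is F. ✗
w2: ◇(p ∧ □¬p) is T, p is F. ✓
w3: ◇(p ∧ □¬p) is F, p is F. ✗
w4: ◇(p ∧ □¬p) is F, p is T. ✓
w6: ◇(p ∧ □¬p) is F, p is T. ✓
w7: ◇(p ∧ □¬p) is T, p is T. ✓
— 4 worlds.
For □(p ∨ ◇p → p):
w0: successors {w1, w3, w7}; p ∨ ◇p → p there: w1:T, w3:T, w7:T. ✓
w1: successors {w1}; p ∨ ◇p → p there: w1:T. ✓
w2: successors {w3, w4, w6}; p ∨ ◇p → p there: w3:T, w4:T, w6:T. ✓
w3: no successors, so □(p ∨ ◇p → p) holds vacuously. ✓
w4: successors {w0, w3, w4}; p ∨ ◇p → p there: w0:F, w3:T, w4:T. ✗
w6: successors {w2}; p ∨ ◇p → p there: w2:F. ✗
w7: successors {w2, w4, w6}; p ∨ ◇p → p there: w2:F, w4:T, w6:T. ✗
— 4 worlds.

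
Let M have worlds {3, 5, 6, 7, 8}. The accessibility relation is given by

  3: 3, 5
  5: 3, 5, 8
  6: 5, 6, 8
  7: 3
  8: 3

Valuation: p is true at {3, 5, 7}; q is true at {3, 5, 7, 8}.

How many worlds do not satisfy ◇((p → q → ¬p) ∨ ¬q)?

3

3: successors {3, 5}; (p → q → ¬p) ∨ ¬q there: 3:F, 5:F. ✗
5: successors {3, 5, 8}; (p → q → ¬p) ∨ ¬q there: 3:F, 5:F, 8:T. ✓
6: successors {5, 6, 8}; (p → q → ¬p) ∨ ¬q there: 5:F, 6:T, 8:T. ✓
7: successors {3}; (p → q → ¬p) ∨ ¬q there: 3:F. ✗
8: successors {3}; (p → q → ¬p) ∨ ¬q there: 3:F. ✗
Satisfying worlds: {5, 6}.
So ◇((p → q → ¬p) ∨ ¬q) fails at the other 3 worlds.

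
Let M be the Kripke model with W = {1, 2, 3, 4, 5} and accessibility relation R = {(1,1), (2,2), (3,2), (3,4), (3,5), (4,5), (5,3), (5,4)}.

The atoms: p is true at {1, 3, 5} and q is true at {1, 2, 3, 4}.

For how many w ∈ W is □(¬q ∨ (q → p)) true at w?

1: successors {1}; ¬q ∨ (q → p) there: 1:T. ✓
2: successors {2}; ¬q ∨ (q → p) there: 2:F. ✗
3: successors {2, 4, 5}; ¬q ∨ (q → p) there: 2:F, 4:F, 5:T. ✗
4: successors {5}; ¬q ∨ (q → p) there: 5:T. ✓
5: successors {3, 4}; ¬q ∨ (q → p) there: 3:T, 4:F. ✗
Satisfying worlds: {1, 4}.

2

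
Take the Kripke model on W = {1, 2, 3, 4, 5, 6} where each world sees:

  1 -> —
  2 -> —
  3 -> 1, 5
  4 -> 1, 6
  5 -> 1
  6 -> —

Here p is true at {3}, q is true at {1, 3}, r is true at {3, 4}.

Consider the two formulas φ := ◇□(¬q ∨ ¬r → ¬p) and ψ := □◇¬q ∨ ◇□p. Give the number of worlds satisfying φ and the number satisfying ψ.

3 and 6

For ◇□(¬q ∨ ¬r → ¬p):
1: no successors, so ◇□(¬q ∨ ¬r → ¬p) fails. ✗
2: no successors, so ◇□(¬q ∨ ¬r → ¬p) fails. ✗
3: successors {1, 5}; □(¬q ∨ ¬r → ¬p) there: 1:T, 5:T. ✓
4: successors {1, 6}; □(¬q ∨ ¬r → ¬p) there: 1:T, 6:T. ✓
5: successors {1}; □(¬q ∨ ¬r → ¬p) there: 1:T. ✓
6: no successors, so ◇□(¬q ∨ ¬r → ¬p) fails. ✗
— 3 worlds.
For □◇¬q ∨ ◇□p:
1: □◇¬q is T, ◇□p is F. ✓
2: □◇¬q is T, ◇□p is F. ✓
3: □◇¬q is F, ◇□p is T. ✓
4: □◇¬q is F, ◇□p is T. ✓
5: □◇¬q is F, ◇□p is T. ✓
6: □◇¬q is T, ◇□p is F. ✓
— 6 worlds.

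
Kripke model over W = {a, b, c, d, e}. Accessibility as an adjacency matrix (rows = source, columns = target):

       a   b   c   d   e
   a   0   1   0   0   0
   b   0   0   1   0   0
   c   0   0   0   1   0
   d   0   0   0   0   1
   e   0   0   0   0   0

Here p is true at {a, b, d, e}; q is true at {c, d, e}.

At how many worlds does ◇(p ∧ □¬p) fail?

a: successors {b}; p ∧ □¬p there: b:T. ✓
b: successors {c}; p ∧ □¬p there: c:F. ✗
c: successors {d}; p ∧ □¬p there: d:F. ✗
d: successors {e}; p ∧ □¬p there: e:T. ✓
e: no successors, so ◇(p ∧ □¬p) fails. ✗
Satisfying worlds: {a, d}.
So ◇(p ∧ □¬p) fails at the other 3 worlds.

3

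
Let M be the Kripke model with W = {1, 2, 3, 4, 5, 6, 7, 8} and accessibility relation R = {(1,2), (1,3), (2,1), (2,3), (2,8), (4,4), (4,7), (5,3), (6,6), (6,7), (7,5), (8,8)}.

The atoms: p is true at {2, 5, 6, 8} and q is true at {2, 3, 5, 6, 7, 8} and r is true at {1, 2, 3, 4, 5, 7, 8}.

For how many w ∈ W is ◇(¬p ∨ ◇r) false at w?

1: successors {2, 3}; ¬p ∨ ◇r there: 2:T, 3:T. ✓
2: successors {1, 3, 8}; ¬p ∨ ◇r there: 1:T, 3:T, 8:T. ✓
3: no successors, so ◇(¬p ∨ ◇r) fails. ✗
4: successors {4, 7}; ¬p ∨ ◇r there: 4:T, 7:T. ✓
5: successors {3}; ¬p ∨ ◇r there: 3:T. ✓
6: successors {6, 7}; ¬p ∨ ◇r there: 6:T, 7:T. ✓
7: successors {5}; ¬p ∨ ◇r there: 5:T. ✓
8: successors {8}; ¬p ∨ ◇r there: 8:T. ✓
Satisfying worlds: {1, 2, 4, 5, 6, 7, 8}.
So ◇(¬p ∨ ◇r) fails at the other 1 world.

1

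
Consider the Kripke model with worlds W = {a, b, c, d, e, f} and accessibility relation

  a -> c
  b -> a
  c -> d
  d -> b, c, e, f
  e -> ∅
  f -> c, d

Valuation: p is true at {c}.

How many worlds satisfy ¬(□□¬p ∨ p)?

3

a: □□¬p ∨ p is T. ✗
b: □□¬p ∨ p is F. ✓
c: □□¬p ∨ p is T. ✗
d: □□¬p ∨ p is F. ✓
e: □□¬p ∨ p is T. ✗
f: □□¬p ∨ p is F. ✓
Satisfying worlds: {b, d, f}.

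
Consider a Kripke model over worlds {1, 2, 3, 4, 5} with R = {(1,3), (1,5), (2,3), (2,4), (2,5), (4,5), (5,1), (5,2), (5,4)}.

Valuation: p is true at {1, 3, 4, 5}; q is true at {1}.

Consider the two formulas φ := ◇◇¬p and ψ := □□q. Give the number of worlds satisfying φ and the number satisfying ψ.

For ◇◇¬p:
1: successors {3, 5}; ◇¬p there: 3:F, 5:T. ✓
2: successors {3, 4, 5}; ◇¬p there: 3:F, 4:F, 5:T. ✓
3: no successors, so ◇◇¬p fails. ✗
4: successors {5}; ◇¬p there: 5:T. ✓
5: successors {1, 2, 4}; ◇¬p there: 1:F, 2:F, 4:F. ✗
— 3 worlds.
For □□q:
1: successors {3, 5}; □q there: 3:T, 5:F. ✗
2: successors {3, 4, 5}; □q there: 3:T, 4:F, 5:F. ✗
3: no successors, so □□q holds vacuously. ✓
4: successors {5}; □q there: 5:F. ✗
5: successors {1, 2, 4}; □q there: 1:F, 2:F, 4:F. ✗
— 1 world.

3 and 1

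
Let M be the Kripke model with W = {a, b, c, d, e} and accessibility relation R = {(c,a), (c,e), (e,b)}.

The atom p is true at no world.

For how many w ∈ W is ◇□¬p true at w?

a: no successors, so ◇□¬p fails. ✗
b: no successors, so ◇□¬p fails. ✗
c: successors {a, e}; □¬p there: a:T, e:T. ✓
d: no successors, so ◇□¬p fails. ✗
e: successors {b}; □¬p there: b:T. ✓
Satisfying worlds: {c, e}.

2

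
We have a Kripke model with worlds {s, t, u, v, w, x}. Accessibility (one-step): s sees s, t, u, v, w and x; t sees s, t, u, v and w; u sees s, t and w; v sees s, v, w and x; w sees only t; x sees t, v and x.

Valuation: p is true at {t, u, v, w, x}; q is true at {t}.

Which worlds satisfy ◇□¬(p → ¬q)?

s: successors {s, t, u, v, w, x}; □¬(p → ¬q) there: s:F, t:F, u:F, v:F, w:T, x:F. ✓
t: successors {s, t, u, v, w}; □¬(p → ¬q) there: s:F, t:F, u:F, v:F, w:T. ✓
u: successors {s, t, w}; □¬(p → ¬q) there: s:F, t:F, w:T. ✓
v: successors {s, v, w, x}; □¬(p → ¬q) there: s:F, v:F, w:T, x:F. ✓
w: successors {t}; □¬(p → ¬q) there: t:F. ✗
x: successors {t, v, x}; □¬(p → ¬q) there: t:F, v:F, x:F. ✗

{s, t, u, v}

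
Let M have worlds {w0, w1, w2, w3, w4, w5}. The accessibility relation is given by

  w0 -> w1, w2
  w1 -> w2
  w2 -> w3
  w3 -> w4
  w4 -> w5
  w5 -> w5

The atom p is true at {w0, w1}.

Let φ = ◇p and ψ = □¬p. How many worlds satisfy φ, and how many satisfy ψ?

1 and 5

For ◇p:
w0: successors {w1, w2}; p there: w1:T, w2:F. ✓
w1: successors {w2}; p there: w2:F. ✗
w2: successors {w3}; p there: w3:F. ✗
w3: successors {w4}; p there: w4:F. ✗
w4: successors {w5}; p there: w5:F. ✗
w5: successors {w5}; p there: w5:F. ✗
— 1 world.
For □¬p:
w0: successors {w1, w2}; ¬p there: w1:F, w2:T. ✗
w1: successors {w2}; ¬p there: w2:T. ✓
w2: successors {w3}; ¬p there: w3:T. ✓
w3: successors {w4}; ¬p there: w4:T. ✓
w4: successors {w5}; ¬p there: w5:T. ✓
w5: successors {w5}; ¬p there: w5:T. ✓
— 5 worlds.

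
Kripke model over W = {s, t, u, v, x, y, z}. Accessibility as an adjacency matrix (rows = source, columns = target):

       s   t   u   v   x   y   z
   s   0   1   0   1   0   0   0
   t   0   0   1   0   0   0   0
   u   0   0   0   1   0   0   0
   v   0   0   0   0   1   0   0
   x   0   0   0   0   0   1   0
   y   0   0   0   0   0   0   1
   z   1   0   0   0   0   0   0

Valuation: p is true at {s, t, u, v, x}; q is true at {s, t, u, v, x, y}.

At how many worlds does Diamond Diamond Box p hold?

5

s: successors {t, v}; Diamond Box p there: t:T, v:F. ✓
t: successors {u}; Diamond Box p there: u:T. ✓
u: successors {v}; Diamond Box p there: v:F. ✗
v: successors {x}; Diamond Box p there: x:F. ✗
x: successors {y}; Diamond Box p there: y:T. ✓
y: successors {z}; Diamond Box p there: z:T. ✓
z: successors {s}; Diamond Box p there: s:T. ✓
Satisfying worlds: {s, t, x, y, z}.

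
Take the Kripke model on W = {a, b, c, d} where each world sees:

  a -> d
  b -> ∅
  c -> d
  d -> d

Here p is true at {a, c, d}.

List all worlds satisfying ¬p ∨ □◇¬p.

a: ¬p is F, □◇¬p is F. ✗
b: ¬p is T, □◇¬p is T. ✓
c: ¬p is F, □◇¬p is F. ✗
d: ¬p is F, □◇¬p is F. ✗

{b}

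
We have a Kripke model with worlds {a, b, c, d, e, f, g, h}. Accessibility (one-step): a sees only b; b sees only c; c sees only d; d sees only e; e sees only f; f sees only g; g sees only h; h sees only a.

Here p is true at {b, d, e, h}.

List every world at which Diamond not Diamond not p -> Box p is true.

a: Diamond not Diamond not p is F, Box p is T. ✓
b: Diamond not Diamond not p is T, Box p is F. ✗
c: Diamond not Diamond not p is T, Box p is T. ✓
d: Diamond not Diamond not p is F, Box p is T. ✓
e: Diamond not Diamond not p is F, Box p is F. ✓
f: Diamond not Diamond not p is T, Box p is F. ✗
g: Diamond not Diamond not p is F, Box p is T. ✓
h: Diamond not Diamond not p is T, Box p is F. ✗

{a, c, d, e, g}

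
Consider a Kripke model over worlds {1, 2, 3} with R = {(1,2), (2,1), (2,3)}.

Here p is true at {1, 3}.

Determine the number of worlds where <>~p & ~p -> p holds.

3

1: <>~p & ~p is F, p is T. ✓
2: <>~p & ~p is F, p is F. ✓
3: <>~p & ~p is F, p is T. ✓
Satisfying worlds: {1, 2, 3}.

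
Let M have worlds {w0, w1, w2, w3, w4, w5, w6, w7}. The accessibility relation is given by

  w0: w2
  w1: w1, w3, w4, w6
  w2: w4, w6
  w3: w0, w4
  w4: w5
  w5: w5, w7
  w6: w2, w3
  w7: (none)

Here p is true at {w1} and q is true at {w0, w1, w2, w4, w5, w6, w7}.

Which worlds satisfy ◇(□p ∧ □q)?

{w5}

w0: successors {w2}; □p ∧ □q there: w2:F. ✗
w1: successors {w1, w3, w4, w6}; □p ∧ □q there: w1:F, w3:F, w4:F, w6:F. ✗
w2: successors {w4, w6}; □p ∧ □q there: w4:F, w6:F. ✗
w3: successors {w0, w4}; □p ∧ □q there: w0:F, w4:F. ✗
w4: successors {w5}; □p ∧ □q there: w5:F. ✗
w5: successors {w5, w7}; □p ∧ □q there: w5:F, w7:T. ✓
w6: successors {w2, w3}; □p ∧ □q there: w2:F, w3:F. ✗
w7: no successors, so ◇(□p ∧ □q) fails. ✗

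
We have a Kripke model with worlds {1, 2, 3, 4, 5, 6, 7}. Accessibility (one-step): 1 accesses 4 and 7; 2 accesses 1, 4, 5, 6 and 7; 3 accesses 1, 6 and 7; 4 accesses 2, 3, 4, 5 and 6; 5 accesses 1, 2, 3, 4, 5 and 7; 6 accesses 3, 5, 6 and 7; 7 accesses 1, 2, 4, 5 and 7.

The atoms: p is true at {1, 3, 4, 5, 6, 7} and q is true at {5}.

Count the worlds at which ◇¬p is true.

3

1: successors {4, 7}; ¬p there: 4:F, 7:F. ✗
2: successors {1, 4, 5, 6, 7}; ¬p there: 1:F, 4:F, 5:F, 6:F, 7:F. ✗
3: successors {1, 6, 7}; ¬p there: 1:F, 6:F, 7:F. ✗
4: successors {2, 3, 4, 5, 6}; ¬p there: 2:T, 3:F, 4:F, 5:F, 6:F. ✓
5: successors {1, 2, 3, 4, 5, 7}; ¬p there: 1:F, 2:T, 3:F, 4:F, 5:F, 7:F. ✓
6: successors {3, 5, 6, 7}; ¬p there: 3:F, 5:F, 6:F, 7:F. ✗
7: successors {1, 2, 4, 5, 7}; ¬p there: 1:F, 2:T, 4:F, 5:F, 7:F. ✓
Satisfying worlds: {4, 5, 7}.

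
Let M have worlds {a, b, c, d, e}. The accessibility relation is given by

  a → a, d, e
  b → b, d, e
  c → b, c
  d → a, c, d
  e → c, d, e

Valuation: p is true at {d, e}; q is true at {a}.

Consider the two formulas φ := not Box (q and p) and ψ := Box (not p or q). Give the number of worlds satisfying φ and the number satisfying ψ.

5 and 1

For not Box (q and p):
a: Box (q and p) is F. ✓
b: Box (q and p) is F. ✓
c: Box (q and p) is F. ✓
d: Box (q and p) is F. ✓
e: Box (q and p) is F. ✓
— 5 worlds.
For Box (not p or q):
a: successors {a, d, e}; not p or q there: a:T, d:F, e:F. ✗
b: successors {b, d, e}; not p or q there: b:T, d:F, e:F. ✗
c: successors {b, c}; not p or q there: b:T, c:T. ✓
d: successors {a, c, d}; not p or q there: a:T, c:T, d:F. ✗
e: successors {c, d, e}; not p or q there: c:T, d:F, e:F. ✗
— 1 world.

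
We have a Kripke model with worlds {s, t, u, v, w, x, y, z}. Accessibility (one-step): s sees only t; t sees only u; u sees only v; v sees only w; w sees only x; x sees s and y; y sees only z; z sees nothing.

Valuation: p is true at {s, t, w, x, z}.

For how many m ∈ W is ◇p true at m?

5

s: successors {t}; p there: t:T. ✓
t: successors {u}; p there: u:F. ✗
u: successors {v}; p there: v:F. ✗
v: successors {w}; p there: w:T. ✓
w: successors {x}; p there: x:T. ✓
x: successors {s, y}; p there: s:T, y:F. ✓
y: successors {z}; p there: z:T. ✓
z: no successors, so ◇p fails. ✗
Satisfying worlds: {s, v, w, x, y}.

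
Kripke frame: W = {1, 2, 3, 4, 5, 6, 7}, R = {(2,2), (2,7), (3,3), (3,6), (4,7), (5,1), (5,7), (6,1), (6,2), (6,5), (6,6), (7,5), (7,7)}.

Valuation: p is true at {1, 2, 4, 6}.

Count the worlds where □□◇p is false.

6

1: no successors, so □□◇p holds vacuously. ✓
2: successors {2, 7}; □◇p there: 2:F, 7:F. ✗
3: successors {3, 6}; □◇p there: 3:T, 6:F. ✗
4: successors {7}; □◇p there: 7:F. ✗
5: successors {1, 7}; □◇p there: 1:T, 7:F. ✗
6: successors {1, 2, 5, 6}; □◇p there: 1:T, 2:F, 5:F, 6:F. ✗
7: successors {5, 7}; □◇p there: 5:F, 7:F. ✗
Satisfying worlds: {1}.
So □□◇p fails at the other 6 worlds.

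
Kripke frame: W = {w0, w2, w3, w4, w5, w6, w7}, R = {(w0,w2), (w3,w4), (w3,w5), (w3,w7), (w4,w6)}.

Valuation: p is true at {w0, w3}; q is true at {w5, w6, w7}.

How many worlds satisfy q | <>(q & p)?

w0: q is F, <>(q & p) is F. ✗
w2: q is F, <>(q & p) is F. ✗
w3: q is F, <>(q & p) is F. ✗
w4: q is F, <>(q & p) is F. ✗
w5: q is T, <>(q & p) is F. ✓
w6: q is T, <>(q & p) is F. ✓
w7: q is T, <>(q & p) is F. ✓
Satisfying worlds: {w5, w6, w7}.

3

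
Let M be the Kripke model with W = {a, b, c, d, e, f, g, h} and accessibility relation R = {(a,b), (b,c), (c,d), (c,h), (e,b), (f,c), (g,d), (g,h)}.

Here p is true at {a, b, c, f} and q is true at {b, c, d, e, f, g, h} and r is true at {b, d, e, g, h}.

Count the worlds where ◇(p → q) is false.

a: successors {b}; p → q there: b:T. ✓
b: successors {c}; p → q there: c:T. ✓
c: successors {d, h}; p → q there: d:T, h:T. ✓
d: no successors, so ◇(p → q) fails. ✗
e: successors {b}; p → q there: b:T. ✓
f: successors {c}; p → q there: c:T. ✓
g: successors {d, h}; p → q there: d:T, h:T. ✓
h: no successors, so ◇(p → q) fails. ✗
Satisfying worlds: {a, b, c, e, f, g}.
So ◇(p → q) fails at the other 2 worlds.

2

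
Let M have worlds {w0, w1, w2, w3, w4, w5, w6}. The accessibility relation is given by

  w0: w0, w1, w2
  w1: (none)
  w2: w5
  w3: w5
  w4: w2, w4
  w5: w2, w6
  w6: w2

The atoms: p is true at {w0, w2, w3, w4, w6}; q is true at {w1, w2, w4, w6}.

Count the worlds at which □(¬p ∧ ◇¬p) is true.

1

w0: successors {w0, w1, w2}; ¬p ∧ ◇¬p there: w0:F, w1:F, w2:F. ✗
w1: no successors, so □(¬p ∧ ◇¬p) holds vacuously. ✓
w2: successors {w5}; ¬p ∧ ◇¬p there: w5:F. ✗
w3: successors {w5}; ¬p ∧ ◇¬p there: w5:F. ✗
w4: successors {w2, w4}; ¬p ∧ ◇¬p there: w2:F, w4:F. ✗
w5: successors {w2, w6}; ¬p ∧ ◇¬p there: w2:F, w6:F. ✗
w6: successors {w2}; ¬p ∧ ◇¬p there: w2:F. ✗
Satisfying worlds: {w1}.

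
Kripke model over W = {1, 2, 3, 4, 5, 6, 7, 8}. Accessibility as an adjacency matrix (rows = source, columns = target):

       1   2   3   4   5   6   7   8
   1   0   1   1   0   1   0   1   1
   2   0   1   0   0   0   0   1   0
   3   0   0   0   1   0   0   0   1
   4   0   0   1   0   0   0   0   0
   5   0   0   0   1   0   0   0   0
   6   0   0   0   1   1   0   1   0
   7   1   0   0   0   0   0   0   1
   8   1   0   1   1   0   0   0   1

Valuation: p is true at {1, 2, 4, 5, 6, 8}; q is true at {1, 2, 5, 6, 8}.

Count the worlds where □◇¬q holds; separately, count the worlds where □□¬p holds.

5 and 1

For □◇¬q:
1: successors {2, 3, 5, 7, 8}; ◇¬q there: 2:T, 3:T, 5:T, 7:F, 8:T. ✗
2: successors {2, 7}; ◇¬q there: 2:T, 7:F. ✗
3: successors {4, 8}; ◇¬q there: 4:T, 8:T. ✓
4: successors {3}; ◇¬q there: 3:T. ✓
5: successors {4}; ◇¬q there: 4:T. ✓
6: successors {4, 5, 7}; ◇¬q there: 4:T, 5:T, 7:F. ✗
7: successors {1, 8}; ◇¬q there: 1:T, 8:T. ✓
8: successors {1, 3, 4, 8}; ◇¬q there: 1:T, 3:T, 4:T, 8:T. ✓
— 5 worlds.
For □□¬p:
1: successors {2, 3, 5, 7, 8}; □¬p there: 2:F, 3:F, 5:F, 7:F, 8:F. ✗
2: successors {2, 7}; □¬p there: 2:F, 7:F. ✗
3: successors {4, 8}; □¬p there: 4:T, 8:F. ✗
4: successors {3}; □¬p there: 3:F. ✗
5: successors {4}; □¬p there: 4:T. ✓
6: successors {4, 5, 7}; □¬p there: 4:T, 5:F, 7:F. ✗
7: successors {1, 8}; □¬p there: 1:F, 8:F. ✗
8: successors {1, 3, 4, 8}; □¬p there: 1:F, 3:F, 4:T, 8:F. ✗
— 1 world.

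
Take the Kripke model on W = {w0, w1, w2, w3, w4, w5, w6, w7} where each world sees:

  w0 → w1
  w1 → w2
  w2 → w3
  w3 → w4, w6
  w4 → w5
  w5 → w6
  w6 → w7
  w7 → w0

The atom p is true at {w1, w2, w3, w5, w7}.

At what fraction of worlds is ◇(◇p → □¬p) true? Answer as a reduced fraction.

3/8

w0: successors {w1}; ◇p → □¬p there: w1:F. ✗
w1: successors {w2}; ◇p → □¬p there: w2:F. ✗
w2: successors {w3}; ◇p → □¬p there: w3:T. ✓
w3: successors {w4, w6}; ◇p → □¬p there: w4:F, w6:F. ✗
w4: successors {w5}; ◇p → □¬p there: w5:T. ✓
w5: successors {w6}; ◇p → □¬p there: w6:F. ✗
w6: successors {w7}; ◇p → □¬p there: w7:T. ✓
w7: successors {w0}; ◇p → □¬p there: w0:F. ✗
That's 3 of 8 worlds, so 3/8.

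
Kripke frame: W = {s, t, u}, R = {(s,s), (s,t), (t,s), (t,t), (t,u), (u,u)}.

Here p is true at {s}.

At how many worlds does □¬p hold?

s: successors {s, t}; ¬p there: s:F, t:T. ✗
t: successors {s, t, u}; ¬p there: s:F, t:T, u:T. ✗
u: successors {u}; ¬p there: u:T. ✓
Satisfying worlds: {u}.

1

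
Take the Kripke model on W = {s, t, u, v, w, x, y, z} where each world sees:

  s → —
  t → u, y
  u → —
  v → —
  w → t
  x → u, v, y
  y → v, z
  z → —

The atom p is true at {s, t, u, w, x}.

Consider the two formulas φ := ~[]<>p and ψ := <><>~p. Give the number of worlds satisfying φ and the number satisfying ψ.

3 and 3

For ~[]<>p:
s: []<>p is T. ✗
t: []<>p is F. ✓
u: []<>p is T. ✗
v: []<>p is T. ✗
w: []<>p is T. ✗
x: []<>p is F. ✓
y: []<>p is F. ✓
z: []<>p is T. ✗
— 3 worlds.
For <><>~p:
s: no successors, so <><>~p fails. ✗
t: successors {u, y}; <>~p there: u:F, y:T. ✓
u: no successors, so <><>~p fails. ✗
v: no successors, so <><>~p fails. ✗
w: successors {t}; <>~p there: t:T. ✓
x: successors {u, v, y}; <>~p there: u:F, v:F, y:T. ✓
y: successors {v, z}; <>~p there: v:F, z:F. ✗
z: no successors, so <><>~p fails. ✗
— 3 worlds.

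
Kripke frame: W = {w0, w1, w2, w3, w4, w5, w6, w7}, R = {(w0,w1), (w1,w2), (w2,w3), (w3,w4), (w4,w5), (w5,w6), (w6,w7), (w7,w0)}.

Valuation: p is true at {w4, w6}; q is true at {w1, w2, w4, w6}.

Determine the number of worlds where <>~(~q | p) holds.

w0: successors {w1}; ~(~q | p) there: w1:T. ✓
w1: successors {w2}; ~(~q | p) there: w2:T. ✓
w2: successors {w3}; ~(~q | p) there: w3:F. ✗
w3: successors {w4}; ~(~q | p) there: w4:F. ✗
w4: successors {w5}; ~(~q | p) there: w5:F. ✗
w5: successors {w6}; ~(~q | p) there: w6:F. ✗
w6: successors {w7}; ~(~q | p) there: w7:F. ✗
w7: successors {w0}; ~(~q | p) there: w0:F. ✗
Satisfying worlds: {w0, w1}.

2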